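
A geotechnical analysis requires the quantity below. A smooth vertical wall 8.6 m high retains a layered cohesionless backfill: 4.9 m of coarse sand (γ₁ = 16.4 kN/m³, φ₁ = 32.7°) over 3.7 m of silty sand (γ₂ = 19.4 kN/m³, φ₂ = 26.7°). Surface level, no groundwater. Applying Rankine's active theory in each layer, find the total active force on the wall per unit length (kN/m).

K_a1 = tan²(45°−32.7°/2) = 0.2985; K_a2 = tan²(45°−26.7°/2) = 0.3800.
Layer 1: σ at base = K_a1 γ₁ h₁ = 23.99 kPa; P₁ = ½×23.99×4.9 = 58.77.
Layer 2: σ_v at top = γ₁h₁ = 80.36; σ_h top = K_a2×80.36 = 30.53; σ_h base = K_a2×(80.36+19.4×3.7) = 57.81.
P₂ = ½(30.53+57.81)×3.7 = 163.4. Total P_a = 58.77+163.4 = 222.2 kN/m.

222 kN/m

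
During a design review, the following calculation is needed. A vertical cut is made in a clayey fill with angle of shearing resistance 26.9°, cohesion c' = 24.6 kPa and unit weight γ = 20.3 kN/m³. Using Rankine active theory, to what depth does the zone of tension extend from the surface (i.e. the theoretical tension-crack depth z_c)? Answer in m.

K_a = tan²(45° − 26.9°/2) = 0.3770; √K_a = 0.6140.
The active pressure is zero where K_a γ z = 2c√K_a, so z_c = 2c/(γ√K_a) = 2×24.6/(20.3×0.6140) = 3.947 m.

3.95 m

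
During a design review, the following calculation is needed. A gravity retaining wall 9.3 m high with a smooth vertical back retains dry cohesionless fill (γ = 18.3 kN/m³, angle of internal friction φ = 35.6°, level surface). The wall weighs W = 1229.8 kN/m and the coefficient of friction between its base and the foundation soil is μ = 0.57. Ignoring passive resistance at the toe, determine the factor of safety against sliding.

3.35

K_a = tan²(45° − 35.6°/2) = 0.2641.
P_a = ½K_aγH² = 0.5×0.2641×18.3×9.3² = 209.0 kN/m, acting at H/3 = 3.100 m above the base.
FS_sliding = μW / P_a = 0.57×1229.8 / 209.0 = 3.354.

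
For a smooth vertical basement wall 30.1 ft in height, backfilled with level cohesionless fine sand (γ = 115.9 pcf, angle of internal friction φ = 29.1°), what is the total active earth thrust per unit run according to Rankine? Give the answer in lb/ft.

K_a = tan²(45° − φ/2) = 0.3456.
P_a = ½ K_a γ H² = 0.5 × 0.3456 × 115.9 × 30.1² = 18140 lb/ft.

18100 lb/ft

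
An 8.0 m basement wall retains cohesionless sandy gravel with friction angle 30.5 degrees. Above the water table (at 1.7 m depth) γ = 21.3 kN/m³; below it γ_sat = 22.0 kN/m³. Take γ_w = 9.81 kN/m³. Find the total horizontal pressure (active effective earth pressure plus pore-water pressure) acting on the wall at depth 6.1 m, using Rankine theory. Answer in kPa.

K_a = (1 − sin φ)/(1 + sin φ) = 0.3267.
γ' = 22.0 − 9.81 = 12.19 kN/m³.
Effective vertical stress at 6.1 m: σ'_v = 21.3×1.7 + 12.19×4.40 = 89.85 kPa.
σ'_h = K_a σ'_v = 0.3267 × 89.85 = 29.35 kPa; u = γ_w × 4.40 = 43.16 kPa.
Total σ_h = 29.35 + 43.16 = 72.51 kPa.

72.5 kPa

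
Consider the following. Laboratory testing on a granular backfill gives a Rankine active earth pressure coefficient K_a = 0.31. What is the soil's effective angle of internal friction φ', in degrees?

31.8°

K_a = tan²(45° − φ/2) ⇒ 45° − φ/2 = arctan(√0.31) = 29.11°.
φ = 2(45° − 29.11°) = 31.78°.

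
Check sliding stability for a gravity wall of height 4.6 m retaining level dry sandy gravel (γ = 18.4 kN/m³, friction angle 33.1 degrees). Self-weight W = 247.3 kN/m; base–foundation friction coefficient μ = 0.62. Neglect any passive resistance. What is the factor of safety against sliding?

K_a = tan²(45° − 33.1°/2) = 0.2936.
P_a = ½K_aγH² = 0.5×0.2936×18.4×4.6² = 57.15 kN/m, acting at H/3 = 1.533 m above the base.
FS_sliding = μW / P_a = 0.62×247.3 / 57.15 = 2.683.

2.68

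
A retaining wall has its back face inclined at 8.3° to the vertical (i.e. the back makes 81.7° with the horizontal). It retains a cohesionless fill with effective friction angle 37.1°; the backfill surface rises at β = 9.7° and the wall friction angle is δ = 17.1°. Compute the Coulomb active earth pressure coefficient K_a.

0.322

K_a = sin²(α+φ) / [sin²α · sin(α−δ) · (1 + √{sin(φ+δ)sin(φ−β) / (sin(α−δ)sin(α+β))})²].
With α = 81.7°, φ = 37.1°, δ = 17.1°, β = 9.7°: K_a = 0.3217.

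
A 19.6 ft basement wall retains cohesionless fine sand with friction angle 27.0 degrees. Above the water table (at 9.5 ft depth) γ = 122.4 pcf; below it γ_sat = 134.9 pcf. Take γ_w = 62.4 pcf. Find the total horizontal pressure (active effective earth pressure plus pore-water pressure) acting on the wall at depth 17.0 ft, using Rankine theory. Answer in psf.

K_a = (1 − sin φ)/(1 + sin φ) = 0.3755.
γ' = 134.9 − 62.4 = 72.50 pcf.
Effective vertical stress at 17.0 ft: σ'_v = 122.4×9.5 + 72.50×7.50 = 1707 psf.
σ'_h = K_a σ'_v = 0.3755 × 1707 = 640.9 psf; u = γ_w × 7.50 = 468.0 psf.
Total σ_h = 640.9 + 468.0 = 1109 psf.

1110 psf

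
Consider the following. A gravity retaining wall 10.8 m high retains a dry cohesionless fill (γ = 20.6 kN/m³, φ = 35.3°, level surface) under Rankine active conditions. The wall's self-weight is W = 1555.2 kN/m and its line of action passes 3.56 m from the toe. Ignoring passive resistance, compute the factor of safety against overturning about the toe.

K_a = tan²(45° − 35.3°/2) = 0.2675.
P_a = ½K_aγH² = 0.5×0.2675×20.6×10.8² = 321.4 kN/m, acting at H/3 = 3.600 m above the base.
Overturning moment M_o = P_a × H/3 = 321.4 × 3.600 = 1157.
Resisting moment M_r = W × 3.56 = 1555.2 × 3.56 = 5537.
FS_overturning = M_r/M_o = 5537/1157 = 4.785.

4.78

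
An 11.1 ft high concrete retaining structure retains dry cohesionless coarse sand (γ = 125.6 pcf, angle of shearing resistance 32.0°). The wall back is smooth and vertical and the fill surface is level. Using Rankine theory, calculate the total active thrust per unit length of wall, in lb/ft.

K_a = tan²(45° − φ/2) = 0.3073.
P_a = ½ K_a γ H² = 0.5 × 0.3073 × 125.6 × 11.1² = 2377 lb/ft.

2380 lb/ft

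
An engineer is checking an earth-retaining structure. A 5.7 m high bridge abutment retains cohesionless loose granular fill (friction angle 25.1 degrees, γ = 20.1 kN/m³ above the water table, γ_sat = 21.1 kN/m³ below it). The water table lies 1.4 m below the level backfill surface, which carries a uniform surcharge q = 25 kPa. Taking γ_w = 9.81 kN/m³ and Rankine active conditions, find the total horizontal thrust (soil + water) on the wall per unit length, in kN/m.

K_a = tan²(45° − φ/2) = 0.4043.
γ' = 21.1 − 9.81 = 11.29 kN/m³. h₂ = H − d_w = 4.3 m.
σ'_h: at surface K_a·q = 10.11; at WT K_a(q+γd_w) = 21.48; at base K_a(q+γd_w+γ'h₂) = 41.11 kPa.
P₁ = ½(10.11+21.48)×1.4 = 22.11; P₂ = ½(21.48+41.11)×4.3 = 134.6; P_w = ½γ_w h₂² = 90.69.
Total = 22.11+134.6+90.69 = 247.4 kN/m.

247 kN/m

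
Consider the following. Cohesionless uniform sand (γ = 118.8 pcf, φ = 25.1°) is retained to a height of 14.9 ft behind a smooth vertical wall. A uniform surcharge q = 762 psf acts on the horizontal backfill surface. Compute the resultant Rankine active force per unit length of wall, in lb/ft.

K_a = tan²(45° − φ/2) = 0.4043.
Soil triangle: ½ K_a γ H² = 0.5×0.4043×118.8×14.9² = 5332 lb/ft.
Surcharge rectangle: K_a q H = 0.4043×762×14.9 = 4590 lb/ft.
Total = 5332 + 4590 = 9922 lb/ft.

9920 lb/ft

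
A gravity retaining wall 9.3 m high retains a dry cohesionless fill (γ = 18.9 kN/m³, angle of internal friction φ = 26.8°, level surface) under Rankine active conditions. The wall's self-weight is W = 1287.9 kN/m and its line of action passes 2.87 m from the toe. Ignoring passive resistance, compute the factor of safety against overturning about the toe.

K_a = tan²(45° − 26.8°/2) = 0.3785.
P_a = ½K_aγH² = 0.5×0.3785×18.9×9.3² = 309.3 kN/m, acting at H/3 = 3.100 m above the base.
Overturning moment M_o = P_a × H/3 = 309.3 × 3.100 = 959.0.
Resisting moment M_r = W × 2.87 = 1287.9 × 2.87 = 3696.
FS_overturning = M_r/M_o = 3696/959.0 = 3.854.

3.85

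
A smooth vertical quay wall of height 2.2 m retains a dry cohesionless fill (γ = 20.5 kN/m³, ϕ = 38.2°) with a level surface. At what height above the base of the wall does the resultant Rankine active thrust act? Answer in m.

0.733 m

K_a = 0.2358.
The pressure distribution is triangular, so the resultant acts at H/3 above the base = 2.2/3 = 0.7333 m.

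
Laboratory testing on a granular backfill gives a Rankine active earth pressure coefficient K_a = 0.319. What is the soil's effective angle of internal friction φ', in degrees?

K_a = tan²(45° − φ/2) ⇒ 45° − φ/2 = arctan(√0.319) = 29.46°.
φ = 2(45° − 29.46°) = 31.08°.

31.1°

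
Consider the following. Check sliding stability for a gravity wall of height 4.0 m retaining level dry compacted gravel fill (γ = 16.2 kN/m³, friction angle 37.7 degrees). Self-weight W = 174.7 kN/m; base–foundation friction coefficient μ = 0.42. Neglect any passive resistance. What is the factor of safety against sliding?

K_a = tan²(45° − 37.7°/2) = 0.2411.
P_a = ½K_aγH² = 0.5×0.2411×16.2×4.0² = 31.24 kN/m, acting at H/3 = 1.333 m above the base.
FS_sliding = μW / P_a = 0.42×174.7 / 31.24 = 2.349.

2.35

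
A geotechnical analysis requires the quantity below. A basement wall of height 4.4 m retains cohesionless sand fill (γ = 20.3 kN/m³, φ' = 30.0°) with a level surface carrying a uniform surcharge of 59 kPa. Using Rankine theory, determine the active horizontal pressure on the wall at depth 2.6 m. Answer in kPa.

37.3 kPa

K_a = (1 − sin φ)/(1 + sin φ) = 0.3333.
σ_v = γz + q = 20.3 × 2.6 + 59 = 111.8 kPa.
σ_h = K_a σ_v = 0.3333 × 111.8 = 37.26 kPa.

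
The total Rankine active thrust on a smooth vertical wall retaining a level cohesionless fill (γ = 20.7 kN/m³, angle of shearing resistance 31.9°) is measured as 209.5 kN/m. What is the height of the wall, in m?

8.10 m

K_a = 0.3085. P_a = ½ K_a γ H² ⇒ H = √(2P_a/(K_a γ)).
H = √(2×209.5/(0.3085×20.7)) = 8.100 m.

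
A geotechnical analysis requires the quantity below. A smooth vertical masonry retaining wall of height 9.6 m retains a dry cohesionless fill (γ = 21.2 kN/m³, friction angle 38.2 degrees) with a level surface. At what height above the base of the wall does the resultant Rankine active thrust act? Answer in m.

K_a = 0.2358.
The pressure distribution is triangular, so the resultant acts at H/3 above the base = 9.6/3 = 3.200 m.

3.20 m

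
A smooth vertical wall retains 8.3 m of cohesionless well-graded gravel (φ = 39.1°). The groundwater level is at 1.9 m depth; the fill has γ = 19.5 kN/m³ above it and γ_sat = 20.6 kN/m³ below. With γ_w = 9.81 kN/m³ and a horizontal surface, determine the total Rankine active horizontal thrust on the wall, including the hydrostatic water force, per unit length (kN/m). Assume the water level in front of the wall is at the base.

K_a = tan²(45° − φ/2) = 0.2265.
γ' = 20.6 − 9.81 = 10.79 kN/m³. Depth below WT = 6.4 m.
σ'_h at WT = K_a γ d_w = 8.391 kPa; at base = 8.391 + K_a γ' × 6.4 = 24.03 kPa.
P₁ (0–1.9 m) = ½×8.391×1.9 = 7.972. P₂ (1.9–8.3 m) = ½(8.391+24.03)×6.4 = 103.8.
P_w = ½ γ_w h₂² = 0.5×9.81×6.4² = 200.9. Total = 7.972+103.8+200.9 = 312.6 kN/m.

313 kN/m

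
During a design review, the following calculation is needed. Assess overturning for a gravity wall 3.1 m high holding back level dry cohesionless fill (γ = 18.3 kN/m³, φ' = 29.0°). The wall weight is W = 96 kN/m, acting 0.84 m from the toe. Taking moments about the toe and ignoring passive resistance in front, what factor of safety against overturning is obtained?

2.56

K_a = tan²(45° − 29.0°/2) = 0.3470.
P_a = ½K_aγH² = 0.5×0.3470×18.3×3.1² = 30.51 kN/m, acting at H/3 = 1.033 m above the base.
Overturning moment M_o = P_a × H/3 = 30.51 × 1.033 = 31.53.
Resisting moment M_r = W × 0.84 = 96 × 0.84 = 80.64.
FS_overturning = M_r/M_o = 80.64/31.53 = 2.558.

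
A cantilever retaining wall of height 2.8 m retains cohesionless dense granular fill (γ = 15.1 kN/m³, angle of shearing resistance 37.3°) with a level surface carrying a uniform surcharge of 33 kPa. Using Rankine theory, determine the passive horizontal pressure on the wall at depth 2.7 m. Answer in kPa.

301 kPa

K_p = (1 + sin φ)/(1 − sin φ) = 4.076.
σ_v = γz + q = 15.1 × 2.7 + 33 = 73.77 kPa.
σ_h = K_p σ_v = 4.076 × 73.77 = 300.7 kPa.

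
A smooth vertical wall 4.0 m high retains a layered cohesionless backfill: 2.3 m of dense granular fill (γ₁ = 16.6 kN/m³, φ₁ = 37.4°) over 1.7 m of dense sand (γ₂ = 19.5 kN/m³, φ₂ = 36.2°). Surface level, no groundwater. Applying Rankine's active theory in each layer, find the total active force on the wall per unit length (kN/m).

K_a1 = tan²(45°−37.4°/2) = 0.2443; K_a2 = tan²(45°−36.2°/2) = 0.2574.
Layer 1: σ at base = K_a1 γ₁ h₁ = 9.326 kPa; P₁ = ½×9.326×2.3 = 10.72.
Layer 2: σ_v at top = γ₁h₁ = 38.18; σ_h top = K_a2×38.18 = 9.827; σ_h base = K_a2×(38.18+19.5×1.7) = 18.36.
P₂ = ½(9.827+18.36)×1.7 = 23.96. Total P_a = 10.72+23.96 = 34.68 kN/m.

34.7 kN/m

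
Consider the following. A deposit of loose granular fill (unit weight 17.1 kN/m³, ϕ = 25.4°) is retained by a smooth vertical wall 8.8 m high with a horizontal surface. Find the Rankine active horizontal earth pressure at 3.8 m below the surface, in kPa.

26.0 kPa

K_a = (1 − sin φ)/(1 + sin φ) = 0.3996.
σ_h = K_a γ z = 0.3996 × 17.1 × 3.8 = 25.97 kPa.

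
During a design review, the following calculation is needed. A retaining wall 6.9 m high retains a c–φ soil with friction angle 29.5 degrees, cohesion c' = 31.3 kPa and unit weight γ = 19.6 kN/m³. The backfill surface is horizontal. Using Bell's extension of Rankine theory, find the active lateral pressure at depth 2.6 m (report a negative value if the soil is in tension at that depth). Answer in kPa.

K_a = (1 − sin φ)/(1 + sin φ) = 0.3401.
σ_a = K_a γ z − 2c√K_a = 0.3401×19.6×2.6 − 2×31.3×0.5832 = -19.18 kPa.

-19.2 kPa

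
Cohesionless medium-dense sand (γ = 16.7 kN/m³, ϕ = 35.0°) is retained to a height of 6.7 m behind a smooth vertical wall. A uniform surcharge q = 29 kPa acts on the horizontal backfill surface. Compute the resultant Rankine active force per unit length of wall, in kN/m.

K_a = tan²(45° − φ/2) = 0.2710.
Soil triangle: ½ K_a γ H² = 0.5×0.2710×16.7×6.7² = 101.6 kN/m.
Surcharge rectangle: K_a q H = 0.2710×29×6.7 = 52.65 kN/m.
Total = 101.6 + 52.65 = 154.2 kN/m.

154 kN/m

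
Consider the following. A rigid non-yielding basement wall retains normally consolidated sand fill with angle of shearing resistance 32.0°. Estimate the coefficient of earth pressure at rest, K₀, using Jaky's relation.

0.470

K₀ = 1 − sin φ' = 1 − sin 32.0° = 0.4701.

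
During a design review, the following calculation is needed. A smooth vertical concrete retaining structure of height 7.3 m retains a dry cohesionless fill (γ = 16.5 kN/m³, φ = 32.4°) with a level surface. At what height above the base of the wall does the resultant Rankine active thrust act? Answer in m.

2.43 m

K_a = 0.3022.
The pressure distribution is triangular, so the resultant acts at H/3 above the base = 7.3/3 = 2.433 m.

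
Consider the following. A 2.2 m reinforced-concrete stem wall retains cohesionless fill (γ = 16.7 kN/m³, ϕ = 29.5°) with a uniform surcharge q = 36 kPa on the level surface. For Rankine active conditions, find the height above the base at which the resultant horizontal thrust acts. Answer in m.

0.976 m

K_a = 0.3401.
Triangular part P₁ = ½K_aγH² = 13.74 at H/3 = 0.7333 m; rectangular part P₂ = K_a q H = 26.94 at H/2 = 1.100 m.
ȳ = (P₁·0.7333 + P₂·1.100)/(P₁+P₂) = 0.9761 m.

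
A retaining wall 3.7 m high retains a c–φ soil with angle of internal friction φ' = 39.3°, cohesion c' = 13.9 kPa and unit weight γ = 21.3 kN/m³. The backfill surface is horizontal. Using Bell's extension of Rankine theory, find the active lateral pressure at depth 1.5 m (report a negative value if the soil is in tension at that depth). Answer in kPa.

-6.00 kPa

K_a = (1 − sin φ)/(1 + sin φ) = 0.2245.
σ_a = K_a γ z − 2c√K_a = 0.2245×21.3×1.5 − 2×13.9×0.4738 = -5.999 kPa.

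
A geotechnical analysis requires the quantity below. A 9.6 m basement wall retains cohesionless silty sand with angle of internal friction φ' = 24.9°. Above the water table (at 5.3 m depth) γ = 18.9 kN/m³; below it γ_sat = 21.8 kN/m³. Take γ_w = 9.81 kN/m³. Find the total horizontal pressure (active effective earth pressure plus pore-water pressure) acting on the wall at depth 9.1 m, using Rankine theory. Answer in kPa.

96.7 kPa

K_a = (1 − sin φ)/(1 + sin φ) = 0.4074.
γ' = 21.8 − 9.81 = 11.99 kN/m³.
Effective vertical stress at 9.1 m: σ'_v = 18.9×5.3 + 11.99×3.80 = 145.7 kPa.
σ'_h = K_a σ'_v = 0.4074 × 145.7 = 59.37 kPa; u = γ_w × 3.80 = 37.28 kPa.
Total σ_h = 59.37 + 37.28 = 96.65 kPa.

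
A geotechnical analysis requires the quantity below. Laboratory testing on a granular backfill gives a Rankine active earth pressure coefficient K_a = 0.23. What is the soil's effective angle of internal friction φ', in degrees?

K_a = tan²(45° − φ/2) ⇒ 45° − φ/2 = arctan(√0.23) = 25.62°.
φ = 2(45° − 25.62°) = 38.76°.

38.8°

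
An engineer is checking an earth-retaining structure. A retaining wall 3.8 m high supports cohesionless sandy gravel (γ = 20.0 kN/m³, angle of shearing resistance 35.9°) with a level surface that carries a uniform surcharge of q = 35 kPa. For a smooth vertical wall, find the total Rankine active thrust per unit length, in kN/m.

K_a = tan²(45° − φ/2) = 0.2607.
Soil triangle: ½ K_a γ H² = 0.5×0.2607×20.0×3.8² = 37.65 kN/m.
Surcharge rectangle: K_a q H = 0.2607×35×3.8 = 34.68 kN/m.
Total = 37.65 + 34.68 = 72.33 kN/m.

72.3 kN/m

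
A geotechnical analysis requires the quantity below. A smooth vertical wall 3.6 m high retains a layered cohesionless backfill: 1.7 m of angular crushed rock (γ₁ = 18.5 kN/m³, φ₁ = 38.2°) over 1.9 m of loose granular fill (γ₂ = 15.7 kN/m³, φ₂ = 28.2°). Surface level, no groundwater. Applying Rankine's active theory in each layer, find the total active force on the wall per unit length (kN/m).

K_a1 = tan²(45°−38.2°/2) = 0.2358; K_a2 = tan²(45°−28.2°/2) = 0.3582.
Layer 1: σ at base = K_a1 γ₁ h₁ = 7.415 kPa; P₁ = ½×7.415×1.7 = 6.303.
Layer 2: σ_v at top = γ₁h₁ = 31.45; σ_h top = K_a2×31.45 = 11.26; σ_h base = K_a2×(31.45+15.7×1.9) = 21.95.
P₂ = ½(11.26+21.95)×1.9 = 31.55. Total P_a = 6.303+31.55 = 37.86 kN/m.

37.9 kN/m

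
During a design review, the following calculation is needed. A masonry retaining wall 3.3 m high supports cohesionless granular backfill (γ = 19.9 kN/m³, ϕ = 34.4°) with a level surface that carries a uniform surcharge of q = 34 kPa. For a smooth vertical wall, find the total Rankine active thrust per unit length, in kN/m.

K_a = tan²(45° − φ/2) = 0.2780.
Soil triangle: ½ K_a γ H² = 0.5×0.2780×19.9×3.3² = 30.12 kN/m.
Surcharge rectangle: K_a q H = 0.2780×34×3.3 = 31.19 kN/m.
Total = 30.12 + 31.19 = 61.31 kN/m.

61.3 kN/m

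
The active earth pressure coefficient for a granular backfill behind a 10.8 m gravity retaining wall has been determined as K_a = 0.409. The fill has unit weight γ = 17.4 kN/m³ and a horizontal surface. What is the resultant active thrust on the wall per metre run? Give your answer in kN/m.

P = ½ K_a γ H² = 0.5 × 0.409 × 17.4 × 10.8² = 415.0 kN/m.

415 kN/m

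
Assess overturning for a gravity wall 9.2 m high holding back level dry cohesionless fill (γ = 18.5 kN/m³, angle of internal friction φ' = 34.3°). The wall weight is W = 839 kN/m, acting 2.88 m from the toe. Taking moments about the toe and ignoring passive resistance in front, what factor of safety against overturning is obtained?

K_a = tan²(45° − 34.3°/2) = 0.2792.
P_a = ½K_aγH² = 0.5×0.2792×18.5×9.2² = 218.6 kN/m, acting at H/3 = 3.067 m above the base.
Overturning moment M_o = P_a × H/3 = 218.6 × 3.067 = 670.3.
Resisting moment M_r = W × 2.88 = 839 × 2.88 = 2416.
FS_overturning = M_r/M_o = 2416/670.3 = 3.605.

3.61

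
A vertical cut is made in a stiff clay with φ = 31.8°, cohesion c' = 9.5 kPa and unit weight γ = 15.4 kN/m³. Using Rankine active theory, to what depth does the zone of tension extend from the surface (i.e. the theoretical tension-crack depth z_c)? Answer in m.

K_a = tan²(45° − 31.8°/2) = 0.3098; √K_a = 0.5566.
The active pressure is zero where K_a γ z = 2c√K_a, so z_c = 2c/(γ√K_a) = 2×9.5/(15.4×0.5566) = 2.217 m.

2.22 m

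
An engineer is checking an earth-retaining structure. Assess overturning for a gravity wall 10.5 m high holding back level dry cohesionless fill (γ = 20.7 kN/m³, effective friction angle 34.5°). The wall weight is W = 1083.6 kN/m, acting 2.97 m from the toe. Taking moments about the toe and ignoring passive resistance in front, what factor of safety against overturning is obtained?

K_a = tan²(45° − 34.5°/2) = 0.2768.
P_a = ½K_aγH² = 0.5×0.2768×20.7×10.5² = 315.9 kN/m, acting at H/3 = 3.500 m above the base.
Overturning moment M_o = P_a × H/3 = 315.9 × 3.500 = 1106.
Resisting moment M_r = W × 2.97 = 1083.6 × 2.97 = 3218.
FS_overturning = M_r/M_o = 3218/1106 = 2.911.

2.91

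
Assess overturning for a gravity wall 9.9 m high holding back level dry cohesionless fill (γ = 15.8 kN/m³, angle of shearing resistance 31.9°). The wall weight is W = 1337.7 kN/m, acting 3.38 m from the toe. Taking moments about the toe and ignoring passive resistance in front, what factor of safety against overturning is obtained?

5.74

K_a = tan²(45° − 31.9°/2) = 0.3085.
P_a = ½K_aγH² = 0.5×0.3085×15.8×9.9² = 238.9 kN/m, acting at H/3 = 3.300 m above the base.
Overturning moment M_o = P_a × H/3 = 238.9 × 3.300 = 788.3.
Resisting moment M_r = W × 3.38 = 1337.7 × 3.38 = 4521.
FS_overturning = M_r/M_o = 4521/788.3 = 5.736.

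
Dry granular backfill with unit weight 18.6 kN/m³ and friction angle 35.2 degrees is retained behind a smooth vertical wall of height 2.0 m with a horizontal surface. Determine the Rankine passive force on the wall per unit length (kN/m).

138 kN/m

K_p = tan²(45° + φ/2) = 3.722.
P_p = ½ K_p γ H² = 0.5 × 3.722 × 18.6 × 2.0² = 138.5 kN/m.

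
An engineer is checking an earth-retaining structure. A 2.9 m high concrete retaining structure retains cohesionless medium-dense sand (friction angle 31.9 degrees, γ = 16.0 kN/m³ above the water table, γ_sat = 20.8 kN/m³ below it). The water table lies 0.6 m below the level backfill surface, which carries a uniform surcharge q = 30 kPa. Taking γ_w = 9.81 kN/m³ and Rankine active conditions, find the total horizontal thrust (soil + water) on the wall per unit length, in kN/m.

K_a = tan²(45° − φ/2) = 0.3085.
γ' = 20.8 − 9.81 = 10.99 kN/m³. h₂ = H − d_w = 2.3 m.
σ'_h: at surface K_a·q = 9.256; at WT K_a(q+γd_w) = 12.22; at base K_a(q+γd_w+γ'h₂) = 20.02 kPa.
P₁ = ½(9.256+12.22)×0.6 = 6.442; P₂ = ½(12.22+20.02)×2.3 = 37.07; P_w = ½γ_w h₂² = 25.95.
Total = 6.442+37.07+25.95 = 69.46 kN/m.

69.5 kN/m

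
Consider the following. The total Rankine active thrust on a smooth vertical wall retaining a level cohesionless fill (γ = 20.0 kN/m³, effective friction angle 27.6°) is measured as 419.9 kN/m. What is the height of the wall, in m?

10.7 m

K_a = 0.3668. P_a = ½ K_a γ H² ⇒ H = √(2P_a/(K_a γ)).
H = √(2×419.9/(0.3668×20.0)) = 10.70 m.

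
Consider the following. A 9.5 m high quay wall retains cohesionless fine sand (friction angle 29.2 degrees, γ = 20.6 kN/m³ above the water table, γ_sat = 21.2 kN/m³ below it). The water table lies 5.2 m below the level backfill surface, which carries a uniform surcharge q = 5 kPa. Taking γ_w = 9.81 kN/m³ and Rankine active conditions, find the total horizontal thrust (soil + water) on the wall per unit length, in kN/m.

398 kN/m

K_a = tan²(45° − φ/2) = 0.3442.
γ' = 21.2 − 9.81 = 11.39 kN/m³. h₂ = H − d_w = 4.3 m.
σ'_h: at surface K_a·q = 1.721; at WT K_a(q+γd_w) = 38.59; at base K_a(q+γd_w+γ'h₂) = 55.45 kPa.
P₁ = ½(1.721+38.59)×5.2 = 104.8; P₂ = ½(38.59+55.45)×4.3 = 202.2; P_w = ½γ_w h₂² = 90.69.
Total = 104.8+202.2+90.69 = 397.7 kN/m.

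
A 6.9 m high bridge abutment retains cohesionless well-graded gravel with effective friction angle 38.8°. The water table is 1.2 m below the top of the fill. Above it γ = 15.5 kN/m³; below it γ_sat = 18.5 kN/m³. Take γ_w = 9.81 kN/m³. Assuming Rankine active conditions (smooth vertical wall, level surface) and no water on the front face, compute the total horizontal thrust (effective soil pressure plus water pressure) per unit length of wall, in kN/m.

K_a = tan²(45° − φ/2) = 0.2296.
γ' = 18.5 − 9.81 = 8.690 kN/m³. Depth below WT = 5.7 m.
σ'_h at WT = K_a γ d_w = 4.270 kPa; at base = 4.270 + K_a γ' × 5.7 = 15.64 kPa.
P₁ (0–1.2 m) = ½×4.270×1.2 = 2.562. P₂ (1.2–6.9 m) = ½(4.270+15.64)×5.7 = 56.74.
P_w = ½ γ_w h₂² = 0.5×9.81×5.7² = 159.4. Total = 2.562+56.74+159.4 = 218.7 kN/m.

219 kN/m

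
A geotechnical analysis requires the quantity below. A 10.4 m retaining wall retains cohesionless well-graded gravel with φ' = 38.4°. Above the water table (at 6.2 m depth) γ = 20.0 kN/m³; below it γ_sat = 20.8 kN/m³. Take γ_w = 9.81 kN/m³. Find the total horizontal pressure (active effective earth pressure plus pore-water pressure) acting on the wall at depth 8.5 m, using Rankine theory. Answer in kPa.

K_a = (1 − sin φ)/(1 + sin φ) = 0.2337.
γ' = 20.8 − 9.81 = 10.99 kN/m³.
Effective vertical stress at 8.5 m: σ'_v = 20.0×6.2 + 10.99×2.30 = 149.3 kPa.
σ'_h = K_a σ'_v = 0.2337 × 149.3 = 34.89 kPa; u = γ_w × 2.30 = 22.56 kPa.
Total σ_h = 34.89 + 22.56 = 57.45 kPa.

57.4 kPa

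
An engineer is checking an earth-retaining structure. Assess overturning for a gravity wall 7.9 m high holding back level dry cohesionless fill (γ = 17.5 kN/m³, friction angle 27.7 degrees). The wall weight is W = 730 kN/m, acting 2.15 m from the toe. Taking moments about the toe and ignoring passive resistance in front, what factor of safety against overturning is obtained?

K_a = tan²(45° − 27.7°/2) = 0.3653.
P_a = ½K_aγH² = 0.5×0.3653×17.5×7.9² = 199.5 kN/m, acting at H/3 = 2.633 m above the base.
Overturning moment M_o = P_a × H/3 = 199.5 × 2.633 = 525.4.
Resisting moment M_r = W × 2.15 = 730 × 2.15 = 1570.
FS_overturning = M_r/M_o = 1570/525.4 = 2.987.

2.99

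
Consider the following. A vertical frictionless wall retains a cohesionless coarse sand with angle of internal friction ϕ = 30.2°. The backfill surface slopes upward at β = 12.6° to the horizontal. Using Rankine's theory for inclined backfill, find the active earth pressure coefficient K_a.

0.357

K_a = cos β · (cos β − √(cos²β − cos²φ)) / (cos β + √(cos²β − cos²φ)).
cos β = 0.9759, cos φ = 0.8643, √(cos²β − cos²φ) = 0.4533.
K_a = 0.9759 × (0.9759 − 0.4533)/(0.9759 + 0.4533) = 0.3569.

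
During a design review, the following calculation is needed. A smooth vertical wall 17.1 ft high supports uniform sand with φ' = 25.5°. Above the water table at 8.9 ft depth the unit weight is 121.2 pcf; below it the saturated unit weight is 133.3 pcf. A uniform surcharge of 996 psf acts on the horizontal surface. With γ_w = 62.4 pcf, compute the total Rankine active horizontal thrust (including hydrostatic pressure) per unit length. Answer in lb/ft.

15300 lb/ft

K_a = tan²(45° − φ/2) = 0.3981.
γ' = 133.3 − 62.4 = 70.90 pcf. h₂ = H − d_w = 8.2 ft.
σ'_h: at surface K_a·q = 396.5; at WT K_a(q+γd_w) = 825.9; at base K_a(q+γd_w+γ'h₂) = 1057 psf.
P₁ = ½(396.5+825.9)×8.9 = 5440; P₂ = ½(825.9+1057)×8.2 = 7722; P_w = ½γ_w h₂² = 2098.
Total = 5440+7722+2098 = 15260 lb/ft.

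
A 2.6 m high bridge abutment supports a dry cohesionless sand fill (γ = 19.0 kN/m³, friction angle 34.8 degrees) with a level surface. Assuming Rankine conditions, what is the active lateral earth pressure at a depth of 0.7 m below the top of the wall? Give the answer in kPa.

K_a = (1 − sin φ)/(1 + sin φ) = 0.2733.
σ_h = K_a γ z = 0.2733 × 19.0 × 0.7 = 3.635 kPa.

3.63 kPa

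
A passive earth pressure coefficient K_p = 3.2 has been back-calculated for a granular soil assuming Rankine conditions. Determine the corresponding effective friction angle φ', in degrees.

K_p = (1+sin φ)/(1−sin φ) ⇒ sin φ = (K_p − 1)/(K_p + 1) = 0.5238.
φ = arcsin(0.5238) = 31.59°.

31.6°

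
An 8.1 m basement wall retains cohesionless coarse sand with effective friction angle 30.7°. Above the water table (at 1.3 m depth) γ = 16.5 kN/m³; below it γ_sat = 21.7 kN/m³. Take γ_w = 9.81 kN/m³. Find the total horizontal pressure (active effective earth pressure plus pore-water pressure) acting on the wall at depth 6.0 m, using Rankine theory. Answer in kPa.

K_a = (1 − sin φ)/(1 + sin φ) = 0.3240.
γ' = 21.7 − 9.81 = 11.89 kN/m³.
Effective vertical stress at 6.0 m: σ'_v = 16.5×1.3 + 11.89×4.70 = 77.33 kPa.
σ'_h = K_a σ'_v = 0.3240 × 77.33 = 25.06 kPa; u = γ_w × 4.70 = 46.11 kPa.
Total σ_h = 25.06 + 46.11 = 71.17 kPa.

71.2 kPa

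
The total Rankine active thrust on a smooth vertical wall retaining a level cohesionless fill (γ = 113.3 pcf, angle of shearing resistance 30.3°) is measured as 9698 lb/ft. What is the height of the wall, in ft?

22.8 ft

K_a = 0.3293. P_a = ½ K_a γ H² ⇒ H = √(2P_a/(K_a γ)).
H = √(2×9698/(0.3293×113.3)) = 22.80 ft.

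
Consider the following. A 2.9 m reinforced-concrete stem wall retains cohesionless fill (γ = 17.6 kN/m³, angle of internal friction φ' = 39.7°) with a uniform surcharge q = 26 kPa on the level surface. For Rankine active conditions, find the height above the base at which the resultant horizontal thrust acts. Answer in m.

K_a = 0.2204.
Triangular part P₁ = ½K_aγH² = 16.31 at H/3 = 0.9667 m; rectangular part P₂ = K_a q H = 16.62 at H/2 = 1.450 m.
ȳ = (P₁·0.9667 + P₂·1.450)/(P₁+P₂) = 1.211 m.

1.21 m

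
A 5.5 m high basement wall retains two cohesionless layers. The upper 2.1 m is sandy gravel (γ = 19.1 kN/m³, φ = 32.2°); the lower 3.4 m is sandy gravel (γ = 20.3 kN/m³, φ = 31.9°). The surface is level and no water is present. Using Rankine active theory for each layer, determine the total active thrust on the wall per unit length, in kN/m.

K_a1 = tan²(45°−32.2°/2) = 0.3047; K_a2 = tan²(45°−31.9°/2) = 0.3085.
Layer 1: σ at base = K_a1 γ₁ h₁ = 12.22 kPa; P₁ = ½×12.22×2.1 = 12.83.
Layer 2: σ_v at top = γ₁h₁ = 40.11; σ_h top = K_a2×40.11 = 12.37; σ_h base = K_a2×(40.11+20.3×3.4) = 33.67.
P₂ = ½(12.37+33.67)×3.4 = 78.28. Total P_a = 12.83+78.28 = 91.11 kN/m.

91.1 kN/m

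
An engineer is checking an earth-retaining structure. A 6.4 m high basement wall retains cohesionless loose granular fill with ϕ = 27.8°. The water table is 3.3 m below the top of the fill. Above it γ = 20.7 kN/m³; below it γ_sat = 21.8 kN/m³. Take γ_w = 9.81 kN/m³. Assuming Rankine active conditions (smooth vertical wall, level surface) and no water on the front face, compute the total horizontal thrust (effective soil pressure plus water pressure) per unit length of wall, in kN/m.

186 kN/m

K_a = tan²(45° − φ/2) = 0.3639.
γ' = 21.8 − 9.81 = 11.99 kN/m³. Depth below WT = 3.1 m.
σ'_h at WT = K_a γ d_w = 24.86 kPa; at base = 24.86 + K_a γ' × 3.1 = 38.38 kPa.
P₁ (0–3.3 m) = ½×24.86×3.3 = 41.02. P₂ (3.3–6.4 m) = ½(24.86+38.38)×3.1 = 98.02.
P_w = ½ γ_w h₂² = 0.5×9.81×3.1² = 47.14. Total = 41.02+98.02+47.14 = 186.2 kN/m.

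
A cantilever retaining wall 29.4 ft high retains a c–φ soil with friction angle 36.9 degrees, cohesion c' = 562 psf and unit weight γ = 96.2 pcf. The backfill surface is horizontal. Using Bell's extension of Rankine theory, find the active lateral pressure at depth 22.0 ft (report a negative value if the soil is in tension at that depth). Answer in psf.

K_a = (1 − sin φ)/(1 + sin φ) = 0.2497.
σ_a = K_a γ z − 2c√K_a = 0.2497×96.2×22.0 − 2×562×0.4997 = -33.23 psf.

-33.2 psf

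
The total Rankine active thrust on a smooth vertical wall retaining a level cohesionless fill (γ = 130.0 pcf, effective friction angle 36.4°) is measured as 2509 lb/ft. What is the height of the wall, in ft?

12.3 ft

K_a = 0.2552. P_a = ½ K_a γ H² ⇒ H = √(2P_a/(K_a γ)).
H = √(2×2509/(0.2552×130.0)) = 12.30 ft.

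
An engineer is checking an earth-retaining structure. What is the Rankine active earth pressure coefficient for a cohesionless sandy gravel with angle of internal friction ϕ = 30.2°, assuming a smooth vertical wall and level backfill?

0.331

K_a = tan²(45° − φ/2) = tan²(29.90°) = 0.3307.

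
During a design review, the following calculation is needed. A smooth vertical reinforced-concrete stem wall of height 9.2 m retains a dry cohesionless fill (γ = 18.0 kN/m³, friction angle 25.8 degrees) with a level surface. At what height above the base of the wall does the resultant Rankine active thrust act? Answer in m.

3.07 m

K_a = 0.3935.
The pressure distribution is triangular, so the resultant acts at H/3 above the base = 9.2/3 = 3.067 m.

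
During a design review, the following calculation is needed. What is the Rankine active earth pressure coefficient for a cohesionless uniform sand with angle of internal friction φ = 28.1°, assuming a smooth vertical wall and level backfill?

K_a = tan²(45° − φ/2) = tan²(30.95°) = 0.3596.

0.360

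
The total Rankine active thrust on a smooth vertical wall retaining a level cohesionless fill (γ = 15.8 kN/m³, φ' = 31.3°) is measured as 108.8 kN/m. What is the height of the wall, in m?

K_a = 0.3162. P_a = ½ K_a γ H² ⇒ H = √(2P_a/(K_a γ)).
H = √(2×108.8/(0.3162×15.8)) = 6.600 m.

6.60 m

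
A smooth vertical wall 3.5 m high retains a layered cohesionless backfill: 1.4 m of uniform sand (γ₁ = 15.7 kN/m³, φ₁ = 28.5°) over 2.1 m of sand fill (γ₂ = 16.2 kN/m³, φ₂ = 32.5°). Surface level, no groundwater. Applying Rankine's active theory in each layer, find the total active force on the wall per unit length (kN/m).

30.1 kN/m

K_a1 = tan²(45°−28.5°/2) = 0.3540; K_a2 = tan²(45°−32.5°/2) = 0.3010.
Layer 1: σ at base = K_a1 γ₁ h₁ = 7.780 kPa; P₁ = ½×7.780×1.4 = 5.446.
Layer 2: σ_v at top = γ₁h₁ = 21.98; σ_h top = K_a2×21.98 = 6.616; σ_h base = K_a2×(21.98+16.2×2.1) = 16.86.
P₂ = ½(6.616+16.86)×2.1 = 24.64. Total P_a = 5.446+24.64 = 30.09 kN/m.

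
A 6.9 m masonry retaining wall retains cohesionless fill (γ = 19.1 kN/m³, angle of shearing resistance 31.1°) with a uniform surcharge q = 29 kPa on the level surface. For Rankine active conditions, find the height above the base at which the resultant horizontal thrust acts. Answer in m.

K_a = 0.3188.
Triangular part P₁ = ½K_aγH² = 144.9 at H/3 = 2.300 m; rectangular part P₂ = K_a q H = 63.79 at H/2 = 3.450 m.
ȳ = (P₁·2.300 + P₂·3.450)/(P₁+P₂) = 2.651 m.

2.65 m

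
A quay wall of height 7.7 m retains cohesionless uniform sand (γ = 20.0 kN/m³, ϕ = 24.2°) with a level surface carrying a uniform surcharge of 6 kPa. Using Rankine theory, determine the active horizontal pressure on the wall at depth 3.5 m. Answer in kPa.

31.8 kPa

K_a = (1 − sin φ)/(1 + sin φ) = 0.4185.
σ_v = γz + q = 20.0 × 3.5 + 6 = 76.00 kPa.
σ_h = K_a σ_v = 0.4185 × 76.00 = 31.81 kPa.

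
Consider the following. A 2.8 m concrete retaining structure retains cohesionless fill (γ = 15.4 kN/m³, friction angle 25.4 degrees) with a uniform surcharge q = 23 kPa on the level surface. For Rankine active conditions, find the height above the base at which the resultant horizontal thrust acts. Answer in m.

1.17 m

K_a = 0.3996.
Triangular part P₁ = ½K_aγH² = 24.13 at H/3 = 0.9333 m; rectangular part P₂ = K_a q H = 25.74 at H/2 = 1.400 m.
ȳ = (P₁·0.9333 + P₂·1.400)/(P₁+P₂) = 1.174 m.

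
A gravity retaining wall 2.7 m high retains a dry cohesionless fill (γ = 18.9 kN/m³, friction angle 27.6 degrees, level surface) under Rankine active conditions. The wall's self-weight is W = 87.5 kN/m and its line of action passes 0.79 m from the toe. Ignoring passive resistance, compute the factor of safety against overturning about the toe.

K_a = tan²(45° − 27.6°/2) = 0.3668.
P_a = ½K_aγH² = 0.5×0.3668×18.9×2.7² = 25.27 kN/m, acting at H/3 = 0.9000 m above the base.
Overturning moment M_o = P_a × H/3 = 25.27 × 0.9000 = 22.74.
Resisting moment M_r = W × 0.79 = 87.5 × 0.79 = 69.12.
FS_overturning = M_r/M_o = 69.12/22.74 = 3.040.

3.04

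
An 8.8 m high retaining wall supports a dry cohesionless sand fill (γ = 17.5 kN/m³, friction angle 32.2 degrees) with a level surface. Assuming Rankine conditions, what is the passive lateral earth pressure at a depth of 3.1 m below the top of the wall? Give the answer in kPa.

K_p = (1 + sin φ)/(1 − sin φ) = 3.282.
σ_h = K_p γ z = 3.282 × 17.5 × 3.1 = 178.0 kPa.

178 kPa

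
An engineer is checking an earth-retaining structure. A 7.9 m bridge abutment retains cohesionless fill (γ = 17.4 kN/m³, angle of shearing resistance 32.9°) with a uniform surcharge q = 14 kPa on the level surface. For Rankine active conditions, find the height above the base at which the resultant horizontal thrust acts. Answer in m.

2.86 m

K_a = 0.2960.
Triangular part P₁ = ½K_aγH² = 160.7 at H/3 = 2.633 m; rectangular part P₂ = K_a q H = 32.74 at H/2 = 3.950 m.
ȳ = (P₁·2.633 + P₂·3.950)/(P₁+P₂) = 2.856 m.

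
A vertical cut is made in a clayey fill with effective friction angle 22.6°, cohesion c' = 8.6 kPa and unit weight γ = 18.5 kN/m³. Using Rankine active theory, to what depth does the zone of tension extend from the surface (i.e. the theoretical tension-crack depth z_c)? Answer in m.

1.39 m

K_a = tan²(45° − 22.6°/2) = 0.4448; √K_a = 0.6669.
The active pressure is zero where K_a γ z = 2c√K_a, so z_c = 2c/(γ√K_a) = 2×8.6/(18.5×0.6669) = 1.394 m.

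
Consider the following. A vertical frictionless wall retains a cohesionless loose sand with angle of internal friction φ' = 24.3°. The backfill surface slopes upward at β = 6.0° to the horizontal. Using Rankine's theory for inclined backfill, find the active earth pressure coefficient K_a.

0.426

K_a = cos β · (cos β − √(cos²β − cos²φ)) / (cos β + √(cos²β − cos²φ)).
cos β = 0.9945, cos φ = 0.9114, √(cos²β − cos²φ) = 0.3980.
K_a = 0.9945 × (0.9945 − 0.3980)/(0.9945 + 0.3980) = 0.4260.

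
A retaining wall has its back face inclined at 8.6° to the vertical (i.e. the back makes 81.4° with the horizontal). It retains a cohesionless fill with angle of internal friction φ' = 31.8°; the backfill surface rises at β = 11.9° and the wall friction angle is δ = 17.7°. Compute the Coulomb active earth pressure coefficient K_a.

0.408

K_a = sin²(α+φ) / [sin²α · sin(α−δ) · (1 + √{sin(φ+δ)sin(φ−β) / (sin(α−δ)sin(α+β))})²].
With α = 81.4°, φ = 31.8°, δ = 17.7°, β = 11.9°: K_a = 0.4076.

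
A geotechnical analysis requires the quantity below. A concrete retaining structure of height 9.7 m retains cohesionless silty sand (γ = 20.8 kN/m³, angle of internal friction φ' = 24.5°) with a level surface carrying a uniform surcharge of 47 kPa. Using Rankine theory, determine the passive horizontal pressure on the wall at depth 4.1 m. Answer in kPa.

320 kPa

K_p = (1 + sin φ)/(1 − sin φ) = 2.417.
σ_v = γz + q = 20.8 × 4.1 + 47 = 132.3 kPa.
σ_h = K_p σ_v = 2.417 × 132.3 = 319.7 kPa.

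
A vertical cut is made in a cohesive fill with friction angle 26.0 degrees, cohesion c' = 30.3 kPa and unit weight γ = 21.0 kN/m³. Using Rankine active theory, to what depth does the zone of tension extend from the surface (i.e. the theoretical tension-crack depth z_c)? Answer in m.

4.62 m

K_a = tan²(45° − 26.0°/2) = 0.3905; √K_a = 0.6249.
The active pressure is zero where K_a γ z = 2c√K_a, so z_c = 2c/(γ√K_a) = 2×30.3/(21.0×0.6249) = 4.618 m.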